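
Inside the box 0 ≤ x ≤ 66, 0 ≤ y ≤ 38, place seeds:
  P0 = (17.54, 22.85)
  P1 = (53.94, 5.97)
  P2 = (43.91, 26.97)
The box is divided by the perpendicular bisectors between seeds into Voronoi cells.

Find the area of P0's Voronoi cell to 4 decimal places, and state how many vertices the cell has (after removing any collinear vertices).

1. box [0,66]×[0,38]: [(0, 0) (66, 0) (66, 38) (0, 38)]
2. ⊥bis P0·P1 via (35.74,14.41): [(0, 0) (29.0576, 0) (46.6795, 38) (0, 38)]  |A|=1439.0049
3. ⊥bis P0·P2 via (30.725,24.91): [(0, 0) (29.0576, 0) (33.2159, 8.967) (28.6798, 38) (0, 38)]  |A|=1177.7126
4. canonical 5-gon: [(0, 0) (29.0576, 0) (33.2159, 8.967) (28.6798, 38) (0, 38)]
5. shoelace: 1177.7126

Area of P0's cell: 1177.7126 (5 vertices)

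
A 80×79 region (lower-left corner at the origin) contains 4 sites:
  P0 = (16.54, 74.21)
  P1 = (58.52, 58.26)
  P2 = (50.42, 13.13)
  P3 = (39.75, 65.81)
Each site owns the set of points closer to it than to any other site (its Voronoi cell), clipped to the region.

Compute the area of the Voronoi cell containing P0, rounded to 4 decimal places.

1. box [0,80]×[0,79]: [(0, 0) (80, 0) (80, 79) (0, 79)]
2. ⊥bis P0·P1 via (37.53,66.235): [(0, 0) (12.3645, 0) (42.38, 79) (0, 79)]  |A|=2162.406
3. ⊥bis P0·P2 via (33.48,43.67): [(0, 25.0992) (27.7487, 40.491) (42.38, 79) (0, 79)]  |A|=1563.8449
4. ⊥bis P0·P3 via (28.145,70.01): [(0, 25.0992) (14.8779, 33.3517) (31.3986, 79) (0, 79)]  |A|=1117.6108
5. canonical 4-gon: [(0, 25.0992) (14.8779, 33.3517) (31.3986, 79) (0, 79)]
6. shoelace: 1117.6108

Area of P0's cell: 1117.6108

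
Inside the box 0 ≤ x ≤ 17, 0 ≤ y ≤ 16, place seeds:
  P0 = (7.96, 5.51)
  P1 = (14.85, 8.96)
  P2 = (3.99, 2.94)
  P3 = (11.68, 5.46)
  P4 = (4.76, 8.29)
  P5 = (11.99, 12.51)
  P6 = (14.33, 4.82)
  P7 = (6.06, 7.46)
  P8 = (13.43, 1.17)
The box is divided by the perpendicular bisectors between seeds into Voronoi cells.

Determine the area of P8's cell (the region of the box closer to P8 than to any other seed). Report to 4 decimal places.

1. box [0,17]×[0,16]: [(0, 0) (17, 0) (17, 16) (0, 16)]
2. ⊥bis P8·P0 via (10.695,3.34): [(8.045, 0) (17, 0) (17, 11.2866)]  |A|=50.536
3. ⊥bis P8·P1 via (14.14,5.065): [(12.326, 5.3957) (8.045, 0) (17, 0) (17, 4.5437)]  |A|=34.7777
4. ⊥bis P8·P2 via (8.71,2.055): [(12.326, 5.3957) (8.4112, 0.4616) (8.3247, 0) (17, 0) (17, 4.5437)]  |A|=34.7131
5. ⊥bis P8·P3 via (12.555,3.315): [(16.0096, 4.7242) (9.7756, 2.1812) (8.4112, 0.4616) (8.3247, 0) (17, 0) (17, 4.5437)]  |A|=27.9365
6. ⊥bis P8·P4 via (9.095,4.73): [(16.0096, 4.7242) (9.7756, 2.1812) (8.4112, 0.4616) (8.3247, 0) (17, 0) (17, 4.5437)]  |A|=27.9365
7. ⊥bis P8·P5 via (12.71,6.84): [(16.0096, 4.7242) (9.7756, 2.1812) (8.4112, 0.4616) (8.3247, 0) (17, 0) (17, 4.5437)]  |A|=27.9365
8. ⊥bis P8·P6 via (13.88,2.995): [(12.5653, 3.3192) (9.7756, 2.1812) (8.4112, 0.4616) (8.3247, 0) (17, 0) (17, 2.2257)]  |A|=21.79
9. ⊥bis P8·P7 via (9.745,4.315): [(12.5653, 3.3192) (9.7756, 2.1812) (8.4112, 0.4616) (8.3247, 0) (17, 0) (17, 2.2257)]  |A|=21.79
10. canonical 6-gon: [(12.5653, 3.3192) (9.7756, 2.1812) (8.4112, 0.4616) (8.3247, 0) (17, 0) (17, 2.2257)]
11. shoelace: 21.79

Area of P8's cell: 21.7900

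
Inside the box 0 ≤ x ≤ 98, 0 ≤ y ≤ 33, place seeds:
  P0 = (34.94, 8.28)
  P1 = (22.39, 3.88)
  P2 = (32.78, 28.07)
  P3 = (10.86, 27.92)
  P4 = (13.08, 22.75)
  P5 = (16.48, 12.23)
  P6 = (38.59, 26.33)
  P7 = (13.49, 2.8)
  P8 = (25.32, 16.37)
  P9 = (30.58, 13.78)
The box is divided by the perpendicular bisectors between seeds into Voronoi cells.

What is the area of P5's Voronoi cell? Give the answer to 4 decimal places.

1. box [0,98]×[0,33]: [(0, 0) (98, 0) (98, 33) (0, 33)]
2. ⊥bis P5·P0 via (25.71,10.255): [(0, 0) (23.5157, 0) (30.5769, 33) (0, 33)]  |A|=892.5273
3. ⊥bis P5·P1 via (19.435,8.055): [(0, 0) (8.0544, 0) (26.2752, 12.8964) (30.5769, 33) (0, 33)]  |A|=792.8301
4. ⊥bis P5·P2 via (24.63,20.15): [(0, 0) (8.0544, 0) (26.2752, 12.8964) (27.2503, 17.4536) (12.1426, 33) (0, 33)]  |A|=649.5368
5. ⊥bis P5·P3 via (13.67,20.075): [(0, 15.1785) (0, 0) (8.0544, 0) (26.2752, 12.8964) (27.2503, 17.4536) (21.8541, 23.0065)]  |A|=394.1267
6. ⊥bis P5·P4 via (14.78,17.49): [(0, 12.7132) (0, 0) (8.0544, 0) (26.2752, 12.8964) (27.2503, 17.4536) (24.2429, 20.5483)]  |A|=328.0335
7. ⊥bis P5·P6 via (27.535,19.28): [(0, 12.7132) (0, 0) (8.0544, 0) (26.2752, 12.8964) (27.2503, 17.4536) (24.2429, 20.5483)]  |A|=328.0335
8. ⊥bis P5·P7 via (14.985,7.515): [(0, 12.7132) (0, 12.2663) (17.5313, 6.7076) (26.2752, 12.8964) (27.2503, 17.4536) (24.2429, 20.5483)]  |A|=193.4977
9. ⊥bis P5·P8 via (20.9,14.3): [(18.7979, 18.7886) (0, 12.7132) (0, 12.2663) (17.5313, 6.7076) (22.7319, 10.3885)]  |A|=142.7003
10. ⊥bis P5·P9 via (23.53,13.005): [(18.7979, 18.7886) (0, 12.7132) (0, 12.2663) (17.5313, 6.7076) (22.7319, 10.3885)]  |A|=142.7003
11. canonical 5-gon: [(18.7979, 18.7886) (0, 12.7132) (0, 12.2663) (17.5313, 6.7076) (22.7319, 10.3885)]
12. shoelace: 142.7003

Area of P5's cell: 142.7003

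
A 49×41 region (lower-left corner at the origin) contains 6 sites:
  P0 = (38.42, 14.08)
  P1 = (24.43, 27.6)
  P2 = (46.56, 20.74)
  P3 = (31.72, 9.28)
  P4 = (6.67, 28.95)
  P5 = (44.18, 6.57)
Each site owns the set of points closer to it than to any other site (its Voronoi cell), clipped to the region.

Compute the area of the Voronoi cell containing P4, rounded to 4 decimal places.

Area of P4's cell: 553.4476

1. box [0,49]×[0,41]: [(0, 0) (49, 0) (49, 41) (0, 41)]
2. ⊥bis P4·P0 via (22.545,21.515): [(0, 0) (12.4685, 0) (31.6707, 41) (0, 41)]  |A|=904.8548
3. ⊥bis P4·P1 via (15.55,28.275): [(0, 0) (12.4685, 0) (13.5813, 2.376) (16.5173, 41) (0, 41)]  |A|=612.2113
4. ⊥bis P4·P2 via (26.615,24.845): [(0, 0) (12.4685, 0) (13.5813, 2.376) (16.5173, 41) (0, 41)]  |A|=612.2113
5. ⊥bis P4·P3 via (19.195,19.115): [(0, 0) (4.1853, 0) (14.3884, 12.9938) (16.5173, 41) (0, 41)]  |A|=553.4476
6. ⊥bis P4·P5 via (25.425,17.76): [(0, 0) (4.1853, 0) (14.3884, 12.9938) (16.5173, 41) (0, 41)]  |A|=553.4476
7. canonical 5-gon: [(0, 0) (4.1853, 0) (14.3884, 12.9938) (16.5173, 41) (0, 41)]
8. shoelace: 553.4476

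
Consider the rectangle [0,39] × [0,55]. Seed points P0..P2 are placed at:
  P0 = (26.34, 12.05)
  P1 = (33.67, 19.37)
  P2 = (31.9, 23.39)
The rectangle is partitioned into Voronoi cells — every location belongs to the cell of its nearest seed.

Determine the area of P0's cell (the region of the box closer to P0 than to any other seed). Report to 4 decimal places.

1. box [0,39]×[0,55]: [(0, 0) (39, 0) (39, 55) (0, 55)]
2. ⊥bis P0·P1 via (30.005,15.71): [(0, 45.756) (0, 0) (39, 0) (39, 6.7027)]  |A|=1022.9447
3. ⊥bis P0·P2 via (29.12,17.72): [(26.9211, 18.7981) (0, 31.9975) (0, 0) (39, 0) (39, 6.7027)]  |A|=837.7484
4. canonical 5-gon: [(26.9211, 18.7981) (0, 31.9975) (0, 0) (39, 0) (39, 6.7027)]
5. shoelace: 837.7484

Area of P0's cell: 837.7484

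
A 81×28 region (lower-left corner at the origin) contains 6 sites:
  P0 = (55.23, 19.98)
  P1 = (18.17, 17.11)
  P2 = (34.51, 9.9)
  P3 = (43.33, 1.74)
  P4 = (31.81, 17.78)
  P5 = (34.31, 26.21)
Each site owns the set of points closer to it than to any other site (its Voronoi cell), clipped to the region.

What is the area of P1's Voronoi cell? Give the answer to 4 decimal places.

1. box [0,81]×[0,28]: [(0, 0) (81, 0) (81, 28) (0, 28)]
2. ⊥bis P1·P0 via (36.7,18.545): [(0, 0) (38.1362, 0) (35.9678, 28) (0, 28)]  |A|=1037.4553
3. ⊥bis P1·P2 via (26.34,13.505): [(0, 0) (20.3809, 0) (32.7359, 28) (0, 28)]  |A|=743.6357
4. ⊥bis P1·P3 via (30.75,9.425): [(0, 0) (20.3809, 0) (32.7359, 28) (0, 28)]  |A|=743.6357
5. ⊥bis P1·P4 via (24.99,17.445): [(0, 0) (20.3809, 0) (25.2994, 11.1466) (24.4715, 28) (0, 28)]  |A|=673.9946
6. ⊥bis P1·P5 via (26.24,21.66): [(0, 0) (20.3809, 0) (25.2994, 11.1466) (24.6439, 24.4909) (22.6654, 28) (0, 28)]  |A|=670.8256
7. canonical 6-gon: [(0, 0) (20.3809, 0) (25.2994, 11.1466) (24.6439, 24.4909) (22.6654, 28) (0, 28)]
8. shoelace: 670.8256

Area of P1's cell: 670.8256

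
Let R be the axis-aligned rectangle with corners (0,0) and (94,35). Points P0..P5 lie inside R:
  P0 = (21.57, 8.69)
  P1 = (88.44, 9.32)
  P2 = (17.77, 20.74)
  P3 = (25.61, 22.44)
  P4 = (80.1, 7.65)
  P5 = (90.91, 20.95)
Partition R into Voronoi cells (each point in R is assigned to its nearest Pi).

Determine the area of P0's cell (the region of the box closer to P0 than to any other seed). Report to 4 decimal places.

Area of P0's cell: 602.8505

1. box [0,94]×[0,35]: [(0, 0) (94, 0) (94, 35) (0, 35)]
2. ⊥bis P0·P1 via (55.005,9.005): [(0, 0) (55.0898, 0) (54.7601, 35) (0, 35)]  |A|=1922.3738
3. ⊥bis P0·P2 via (19.67,14.715): [(0, 8.512) (0, 0) (55.0898, 0) (54.8467, 25.8081)]  |A|=944.3089
4. ⊥bis P0·P3 via (23.59,15.565): [(22.9561, 15.7513) (0, 8.512) (0, 0) (55.0898, 0) (55.0302, 6.3273)]  |A|=632.7588
5. ⊥bis P0·P4 via (50.835,8.17): [(50.8242, 7.5631) (22.9561, 15.7513) (0, 8.512) (0, 0) (50.6898, 0)]  |A|=602.8505
6. ⊥bis P0·P5 via (56.24,14.82): [(50.8242, 7.5631) (22.9561, 15.7513) (0, 8.512) (0, 0) (50.6898, 0)]  |A|=602.8505
7. canonical 5-gon: [(50.8242, 7.5631) (22.9561, 15.7513) (0, 8.512) (0, 0) (50.6898, 0)]
8. shoelace: 602.8505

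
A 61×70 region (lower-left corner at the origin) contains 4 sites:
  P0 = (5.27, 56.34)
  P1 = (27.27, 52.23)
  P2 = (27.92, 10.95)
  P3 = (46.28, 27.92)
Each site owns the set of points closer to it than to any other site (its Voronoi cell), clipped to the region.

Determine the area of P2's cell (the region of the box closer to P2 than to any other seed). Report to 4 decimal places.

1. box [0,61]×[0,70]: [(0, 0) (61, 0) (61, 70) (0, 70)]
2. ⊥bis P2·P0 via (16.595,33.645): [(0, 25.364) (0, 0) (61, 0) (61, 55.8035)]  |A|=2475.6066
3. ⊥bis P2·P1 via (27.595,31.59): [(11.9842, 31.3442) (0, 25.364) (0, 0) (61, 0) (61, 32.116)]  |A|=1895.0767
4. ⊥bis P2·P3 via (37.1,19.435): [(25.89, 31.5632) (11.9842, 31.3442) (0, 25.364) (0, 0) (55.0636, 0)]  |A|=1237.5956
5. canonical 5-gon: [(25.89, 31.5632) (11.9842, 31.3442) (0, 25.364) (0, 0) (55.0636, 0)]
6. shoelace: 1237.5956

Area of P2's cell: 1237.5956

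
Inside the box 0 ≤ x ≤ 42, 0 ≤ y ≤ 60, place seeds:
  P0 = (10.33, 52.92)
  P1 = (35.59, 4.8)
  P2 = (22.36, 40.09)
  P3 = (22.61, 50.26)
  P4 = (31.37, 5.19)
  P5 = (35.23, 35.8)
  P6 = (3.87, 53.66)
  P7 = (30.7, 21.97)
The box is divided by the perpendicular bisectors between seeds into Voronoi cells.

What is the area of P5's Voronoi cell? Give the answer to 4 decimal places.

Area of P5's cell: 275.0329

1. box [0,42]×[0,60]: [(0, 0) (42, 0) (42, 60) (0, 60)]
2. ⊥bis P5·P0 via (22.78,44.36): [(0, 11.2279) (0, 0) (42, 0) (42, 60) (33.5333, 60)]  |A|=1702.2552
3. ⊥bis P5·P1 via (35.41,20.3): [(6.0027, 19.9585) (42, 20.3765) (42, 60) (33.5333, 60)]  |A|=882.6782
4. ⊥bis P5·P2 via (28.795,37.945): [(22.8648, 20.1543) (42, 20.3765) (42, 60) (36.1467, 60)]  |A|=495.7171
5. ⊥bis P5·P3 via (28.92,43.03): [(31.1341, 44.9624) (22.8648, 20.1543) (42, 20.3765) (42, 54.4456)]  |A|=421.5304
6. ⊥bis P5·P4 via (33.3,20.495): [(31.1341, 44.9624) (23.3947, 21.7441) (34.8939, 20.294) (42, 20.3765) (42, 54.4456)]  |A|=412.0056
7. ⊥bis P5·P6 via (19.55,44.73): [(31.1341, 44.9624) (23.3947, 21.7441) (34.8939, 20.294) (42, 20.3765) (42, 54.4456)]  |A|=412.0056
8. ⊥bis P5·P7 via (32.965,28.885): [(31.1341, 44.9624) (26.4828, 31.0083) (42, 25.9256) (42, 54.4456)]  |A|=275.0329
9. canonical 4-gon: [(31.1341, 44.9624) (26.4828, 31.0083) (42, 25.9256) (42, 54.4456)]
10. shoelace: 275.0329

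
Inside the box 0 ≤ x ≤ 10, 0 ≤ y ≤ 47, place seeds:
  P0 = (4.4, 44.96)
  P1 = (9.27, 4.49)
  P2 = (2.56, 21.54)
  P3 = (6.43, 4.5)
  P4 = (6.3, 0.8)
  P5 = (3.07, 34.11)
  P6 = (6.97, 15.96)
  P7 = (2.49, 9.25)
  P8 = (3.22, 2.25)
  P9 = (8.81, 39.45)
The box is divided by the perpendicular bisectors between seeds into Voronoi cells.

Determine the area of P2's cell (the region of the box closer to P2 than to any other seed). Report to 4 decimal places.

Area of P2's cell: 87.8926

1. box [0,10]×[0,47]: [(0, 0) (10, 0) (10, 47) (0, 47)]
2. ⊥bis P2·P0 via (3.48,33.25): [(0, 33.5234) (0, 0) (10, 0) (10, 32.7378)]  |A|=331.3058
3. ⊥bis P2·P1 via (5.915,13.015): [(0, 33.5234) (0, 10.6872) (10, 14.6226) (10, 32.7378)]  |A|=204.7568
4. ⊥bis P2·P3 via (4.495,13.02): [(0, 33.5234) (0, 11.9991) (7.8827, 13.7894) (10, 14.6226) (10, 32.7378)]  |A|=199.5858
5. ⊥bis P2·P4 via (4.43,11.17): [(0, 33.5234) (0, 11.9991) (7.8827, 13.7894) (10, 14.6226) (10, 32.7378)]  |A|=199.5858
6. ⊥bis P2·P5 via (2.815,27.825): [(0, 27.9392) (0, 11.9991) (7.8827, 13.7894) (10, 14.6226) (10, 27.5335)]  |A|=145.6435
7. ⊥bis P2·P6 via (4.765,18.75): [(0, 27.9392) (0, 14.9841) (10, 22.8873) (10, 27.5335)]  |A|=88.0062
8. ⊥bis P2·P7 via (2.525,15.395): [(0, 27.9392) (0, 15.4094) (0.5342, 15.4063) (10, 22.8873) (10, 27.5335)]  |A|=87.8926
9. ⊥bis P2·P8 via (2.89,11.895): [(0, 27.9392) (0, 15.4094) (0.5342, 15.4063) (10, 22.8873) (10, 27.5335)]  |A|=87.8926
10. ⊥bis P2·P9 via (5.685,30.495): [(0, 27.9392) (0, 15.4094) (0.5342, 15.4063) (10, 22.8873) (10, 27.5335)]  |A|=87.8926
11. canonical 5-gon: [(0, 27.9392) (0, 15.4094) (0.5342, 15.4063) (10, 22.8873) (10, 27.5335)]
12. shoelace: 87.8926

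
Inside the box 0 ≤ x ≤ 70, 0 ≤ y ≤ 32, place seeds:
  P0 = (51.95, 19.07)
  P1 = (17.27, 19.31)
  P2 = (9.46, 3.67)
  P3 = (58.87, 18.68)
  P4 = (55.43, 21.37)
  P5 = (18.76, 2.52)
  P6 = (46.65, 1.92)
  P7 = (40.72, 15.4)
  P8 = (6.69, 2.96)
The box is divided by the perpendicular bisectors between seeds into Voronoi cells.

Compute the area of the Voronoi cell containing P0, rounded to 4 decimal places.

Area of P0's cell: 157.7897

1. box [0,70]×[0,32]: [(0, 0) (70, 0) (70, 32) (0, 32)]
2. ⊥bis P0·P1 via (34.61,19.19): [(34.4772, 0) (70, 0) (70, 32) (34.6987, 32)]  |A|=1133.1864
3. ⊥bis P0·P2 via (30.705,11.37): [(34.4837, 0.9441) (34.8259, 0) (70, 0) (70, 32) (34.6987, 32)]  |A|=1133.0218
4. ⊥bis P0·P3 via (55.41,18.875): [(34.4837, 0.9441) (34.8259, 0) (54.3462, 0) (56.1497, 32) (34.6987, 32)]  |A|=660.9568
5. ⊥bis P0·P4 via (53.69,20.22): [(34.4837, 0.9441) (34.8259, 0) (54.3462, 0) (55.3447, 17.7164) (45.9044, 32) (34.6987, 32)]  |A|=587.7865
6. ⊥bis P0·P5 via (35.355,10.795): [(34.5629, 12.3835) (40.7379, 0) (54.3462, 0) (55.3447, 17.7164) (45.9044, 32) (34.6987, 32)]  |A|=549.1866
7. ⊥bis P0·P6 via (49.3,10.495): [(34.5813, 15.0436) (54.8412, 8.7826) (55.3447, 17.7164) (45.9044, 32) (34.6987, 32)]  |A|=347.9835
8. ⊥bis P0·P7 via (46.335,17.235): [(48.452, 10.7571) (54.8412, 8.7826) (55.3447, 17.7164) (45.9044, 32) (41.5098, 32)]  |A|=157.7897
9. ⊥bis P0·P8 via (29.32,11.015): [(48.452, 10.7571) (54.8412, 8.7826) (55.3447, 17.7164) (45.9044, 32) (41.5098, 32)]  |A|=157.7897
10. canonical 5-gon: [(48.452, 10.7571) (54.8412, 8.7826) (55.3447, 17.7164) (45.9044, 32) (41.5098, 32)]
11. shoelace: 157.7897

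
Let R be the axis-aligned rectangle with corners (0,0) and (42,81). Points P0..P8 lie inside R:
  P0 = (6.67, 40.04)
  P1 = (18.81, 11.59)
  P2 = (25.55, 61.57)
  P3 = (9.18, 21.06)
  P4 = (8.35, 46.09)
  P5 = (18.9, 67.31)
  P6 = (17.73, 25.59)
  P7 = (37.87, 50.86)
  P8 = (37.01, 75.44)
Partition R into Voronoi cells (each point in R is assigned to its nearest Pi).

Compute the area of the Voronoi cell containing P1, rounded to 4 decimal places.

1. box [0,42]×[0,81]: [(0, 0) (42, 0) (42, 81) (0, 81)]
2. ⊥bis P1·P0 via (12.74,25.815): [(0, 20.3787) (0, 0) (42, 0) (42, 38.3006)]  |A|=1232.2655
3. ⊥bis P1·P2 via (22.18,36.58): [(34.1765, 34.9622) (0, 20.3787) (0, 0) (42, 0) (42, 33.9072)]  |A|=1215.0793
4. ⊥bis P1·P3 via (13.995,16.325): [(34.1765, 34.9622) (30.9822, 33.5992) (0, 2.0935) (0, 0) (42, 0) (42, 33.9072)]  |A|=931.8229
5. ⊥bis P1·P4 via (13.58,28.84): [(34.1765, 34.9622) (30.9822, 33.5992) (0, 2.0935) (0, 0) (42, 0) (42, 33.9072)]  |A|=931.8229
6. ⊥bis P1·P5 via (18.855,39.45): [(34.1765, 34.9622) (30.9822, 33.5992) (0, 2.0935) (0, 0) (42, 0) (42, 33.9072)]  |A|=931.8229
7. ⊥bis P1·P6 via (18.27,18.59): [(16.0543, 18.4191) (0, 2.0935) (0, 0) (42, 0) (42, 20.4206)]  |A|=668.5193
8. ⊥bis P1·P7 via (28.34,31.225): [(16.0543, 18.4191) (0, 2.0935) (0, 0) (42, 0) (42, 20.4206)]  |A|=668.5193
9. ⊥bis P1·P8 via (27.91,43.515): [(16.0543, 18.4191) (0, 2.0935) (0, 0) (42, 0) (42, 20.4206)]  |A|=668.5193
10. canonical 5-gon: [(16.0543, 18.4191) (0, 2.0935) (0, 0) (42, 0) (42, 20.4206)]
11. shoelace: 668.5193

Area of P1's cell: 668.5193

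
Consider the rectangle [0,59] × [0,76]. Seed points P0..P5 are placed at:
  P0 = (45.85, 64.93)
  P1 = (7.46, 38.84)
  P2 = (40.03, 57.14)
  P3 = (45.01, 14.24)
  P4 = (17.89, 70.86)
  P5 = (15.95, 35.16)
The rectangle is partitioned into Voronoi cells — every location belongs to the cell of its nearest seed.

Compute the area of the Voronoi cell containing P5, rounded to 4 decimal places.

1. box [0,59]×[0,76]: [(0, 0) (59, 0) (59, 76) (0, 76)]
2. ⊥bis P5·P0 via (30.9,50.045): [(0, 0) (59, 0) (59, 21.8223) (5.0578, 76) (0, 76)]  |A|=3022.7689
3. ⊥bis P5·P1 via (11.705,37): [(0, 9.9958) (0, 0) (59, 0) (59, 21.8223) (21.4663, 59.5199)]  |A|=2272.6597
4. ⊥bis P5·P2 via (27.99,46.15): [(19.6374, 55.3006) (0, 9.9958) (0, 0) (59, 0) (59, 12.1773)]  |A|=1969.1778
5. ⊥bis P5·P3 via (30.48,24.7): [(38.0151, 35.1671) (19.6374, 55.3006) (0, 9.9958) (0, 0) (12.6987, 0)]  |A|=1027.2688
6. ⊥bis P5·P4 via (16.92,53.01): [(38.0151, 35.1671) (21.9792, 52.7351) (18.6049, 52.9184) (0, 9.9958) (0, 0) (12.6987, 0)]  |A|=1023.155
7. canonical 6-gon: [(38.0151, 35.1671) (21.9792, 52.7351) (18.6049, 52.9184) (0, 9.9958) (0, 0) (12.6987, 0)]
8. shoelace: 1023.155

Area of P5's cell: 1023.1550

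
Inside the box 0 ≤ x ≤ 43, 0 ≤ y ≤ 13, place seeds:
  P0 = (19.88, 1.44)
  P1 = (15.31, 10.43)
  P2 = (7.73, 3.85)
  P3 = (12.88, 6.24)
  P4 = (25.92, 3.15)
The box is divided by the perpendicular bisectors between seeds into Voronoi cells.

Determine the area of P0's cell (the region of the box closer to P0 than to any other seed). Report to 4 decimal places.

Area of P0's cell: 45.1576

1. box [0,43]×[0,13]: [(0, 0) (43, 0) (43, 13) (0, 13)]
2. ⊥bis P0·P1 via (17.595,5.935): [(5.9198, 0) (43, 0) (43, 13) (31.4931, 13)]  |A|=315.8161
3. ⊥bis P0·P2 via (13.805,2.645): [(14.1058, 4.1613) (13.2804, 0) (43, 0) (43, 13) (31.4931, 13)]  |A|=300.5015
4. ⊥bis P0·P3 via (16.38,3.84): [(17.9351, 6.1079) (13.7469, 0) (43, 0) (43, 13) (31.4931, 13)]  |A|=291.9126
5. ⊥bis P0·P4 via (22.9,2.295): [(21.3317, 7.8345) (17.9351, 6.1079) (13.7469, 0) (23.5497, 0)]  |A|=45.1576
6. canonical 4-gon: [(21.3317, 7.8345) (17.9351, 6.1079) (13.7469, 0) (23.5497, 0)]
7. shoelace: 45.1576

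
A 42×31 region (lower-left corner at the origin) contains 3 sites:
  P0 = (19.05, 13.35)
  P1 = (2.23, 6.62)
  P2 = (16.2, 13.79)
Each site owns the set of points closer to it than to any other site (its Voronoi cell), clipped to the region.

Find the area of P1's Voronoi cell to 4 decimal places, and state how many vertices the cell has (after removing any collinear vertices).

Area of P1's cell: 203.4894 (3 vertices)

1. box [0,42]×[0,31]: [(0, 0) (42, 0) (42, 31) (0, 31)]
2. ⊥bis P1·P0 via (10.64,9.985): [(0, 0) (14.6352, 0) (2.2315, 31) (0, 31)]  |A|=261.4337
3. ⊥bis P1·P2 via (9.215,10.205): [(0, 28.1595) (0, 0) (14.4526, 0)]  |A|=203.4894
4. canonical 3-gon: [(0, 28.1595) (0, 0) (14.4526, 0)]
5. shoelace: 203.4894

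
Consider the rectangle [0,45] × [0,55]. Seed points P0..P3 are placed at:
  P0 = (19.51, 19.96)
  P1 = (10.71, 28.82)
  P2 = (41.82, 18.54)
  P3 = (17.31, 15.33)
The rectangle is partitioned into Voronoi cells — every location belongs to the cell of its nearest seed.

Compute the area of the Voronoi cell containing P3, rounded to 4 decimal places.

Area of P3's cell: 525.2317

1. box [0,45]×[0,55]: [(0, 0) (45, 0) (45, 55) (0, 55)]
2. ⊥bis P3·P0 via (18.41,17.645): [(0, 26.3927) (0, 0) (45, 0) (45, 5.0104)]  |A|=706.5714
3. ⊥bis P3·P1 via (14.01,22.075): [(11.5844, 20.8883) (0, 15.2206) (0, 0) (45, 0) (45, 5.0104)]  |A|=641.8602
4. ⊥bis P3·P2 via (29.565,16.935): [(30.2061, 12.0399) (11.5844, 20.8883) (0, 15.2206) (0, 0) (31.7829, 0)]  |A|=525.2317
5. canonical 5-gon: [(30.2061, 12.0399) (11.5844, 20.8883) (0, 15.2206) (0, 0) (31.7829, 0)]
6. shoelace: 525.2317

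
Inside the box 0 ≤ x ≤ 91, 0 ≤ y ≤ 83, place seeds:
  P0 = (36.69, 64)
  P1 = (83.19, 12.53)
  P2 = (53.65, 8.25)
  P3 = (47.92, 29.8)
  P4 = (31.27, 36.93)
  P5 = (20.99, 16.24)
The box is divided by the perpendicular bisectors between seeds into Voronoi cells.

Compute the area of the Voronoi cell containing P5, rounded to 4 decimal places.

1. box [0,91]×[0,83]: [(0, 0) (91, 0) (91, 83) (0, 83)]
2. ⊥bis P5·P0 via (28.84,40.12): [(0, 49.6005) (0, 0) (91, 0) (91, 19.6863)]  |A|=3152.5502
3. ⊥bis P5·P1 via (52.09,14.385): [(53.1484, 32.1292) (0, 49.6005) (0, 0) (51.232, 0)]  |A|=2141.1135
4. ⊥bis P5·P2 via (37.32,12.245): [(43.0006, 35.465) (0, 49.6005) (0, 0) (34.3244, 0)]  |A|=1675.0824
5. ⊥bis P5·P3 via (34.455,23.02): [(38.1573, 15.6674) (25.2505, 41.3) (0, 49.6005) (0, 0) (34.3244, 0)]  |A|=1485.2473
6. ⊥bis P5·P4 via (26.13,26.585): [(38.1573, 15.6674) (34.8387, 22.258) (0, 39.5679) (0, 0) (34.3244, 0)]  |A|=1109.8703
7. canonical 5-gon: [(38.1573, 15.6674) (34.8387, 22.258) (0, 39.5679) (0, 0) (34.3244, 0)]
8. shoelace: 1109.8703

Area of P5's cell: 1109.8703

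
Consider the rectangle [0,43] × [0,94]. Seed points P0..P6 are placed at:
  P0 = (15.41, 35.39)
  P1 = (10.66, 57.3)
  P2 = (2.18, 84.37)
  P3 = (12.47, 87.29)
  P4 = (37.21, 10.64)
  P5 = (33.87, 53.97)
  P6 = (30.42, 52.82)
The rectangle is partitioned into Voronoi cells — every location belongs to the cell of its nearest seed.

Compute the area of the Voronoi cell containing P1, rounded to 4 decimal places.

1. box [0,43]×[0,94]: [(0, 0) (43, 0) (43, 94) (0, 94)]
2. ⊥bis P1·P0 via (13.035,46.345): [(0, 43.5191) (43, 52.8413) (43, 94) (0, 94)]  |A|=1970.2523
3. ⊥bis P1·P2 via (6.42,70.835): [(0, 68.8239) (0, 43.5191) (43, 52.8413) (43, 82.2941)]  |A|=1177.2889
4. ⊥bis P1·P3 via (11.565,72.295): [(11.1589, 72.3195) (0, 68.8239) (0, 43.5191) (43, 52.8413) (43, 70.3978)]  |A|=987.8926
5. ⊥bis P1·P4 via (23.935,33.97): [(11.1589, 72.3195) (0, 68.8239) (0, 43.5191) (43, 52.8413) (43, 70.3978)]  |A|=987.8926
6. ⊥bis P1·P5 via (22.265,55.635): [(24.5429, 71.5117) (11.1589, 72.3195) (0, 68.8239) (0, 43.5191) (21.1857, 48.112)]  |A|=578.5854
7. ⊥bis P1·P6 via (20.54,55.06): [(24.2736, 71.528) (11.1589, 72.3195) (0, 68.8239) (0, 43.5191) (18.8499, 47.6057)]  |A|=548.8433
8. canonical 5-gon: [(24.2736, 71.528) (11.1589, 72.3195) (0, 68.8239) (0, 43.5191) (18.8499, 47.6057)]
9. shoelace: 548.8433

Area of P1's cell: 548.8433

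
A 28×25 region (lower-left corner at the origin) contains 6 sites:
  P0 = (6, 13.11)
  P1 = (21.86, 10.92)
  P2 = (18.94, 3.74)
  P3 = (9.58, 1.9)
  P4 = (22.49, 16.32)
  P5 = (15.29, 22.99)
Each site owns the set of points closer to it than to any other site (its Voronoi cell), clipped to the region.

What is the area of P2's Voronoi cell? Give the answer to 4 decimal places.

1. box [0,28]×[0,25]: [(0, 0) (28, 0) (28, 25) (0, 25)]
2. ⊥bis P2·P0 via (12.47,8.425): [(6.3694, 0) (28, 0) (28, 25) (24.4721, 25)]  |A|=314.4812
3. ⊥bis P2·P1 via (20.4,7.33): [(13.6615, 10.0705) (6.3694, 0) (28, 0) (28, 4.2392)]  |A|=139.307
4. ⊥bis P2·P3 via (14.26,2.82): [(13.6615, 10.0705) (13.0112, 9.1724) (14.8144, 0) (28, 0) (28, 4.2392)]  |A|=100.5764
5. ⊥bis P2·P4 via (20.715,10.03): [(13.6615, 10.0705) (13.0112, 9.1724) (14.8144, 0) (28, 0) (28, 4.2392)]  |A|=100.5764
6. ⊥bis P2·P5 via (17.115,13.365): [(13.6615, 10.0705) (13.0112, 9.1724) (14.8144, 0) (28, 0) (28, 4.2392)]  |A|=100.5764
7. canonical 5-gon: [(13.6615, 10.0705) (13.0112, 9.1724) (14.8144, 0) (28, 0) (28, 4.2392)]
8. shoelace: 100.5764

Area of P2's cell: 100.5764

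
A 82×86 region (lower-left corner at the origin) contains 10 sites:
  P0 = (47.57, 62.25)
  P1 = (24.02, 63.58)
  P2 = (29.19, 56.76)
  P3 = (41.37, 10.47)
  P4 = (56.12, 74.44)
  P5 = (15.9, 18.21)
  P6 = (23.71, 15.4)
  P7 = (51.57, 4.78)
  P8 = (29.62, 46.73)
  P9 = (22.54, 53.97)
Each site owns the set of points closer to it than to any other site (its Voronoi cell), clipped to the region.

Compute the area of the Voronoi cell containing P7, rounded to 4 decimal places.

1. box [0,82]×[0,86]: [(0, 0) (82, 0) (82, 86) (0, 86)]
2. ⊥bis P7·P0 via (49.57,33.515): [(0, 30.0649) (0, 0) (82, 0) (82, 35.7722)]  |A|=2699.3182
3. ⊥bis P7·P1 via (37.795,34.18): [(34.0737, 32.4364) (0, 16.4716) (0, 0) (82, 0) (82, 35.7722)]  |A|=2467.7325
4. ⊥bis P7·P2 via (40.38,30.77): [(46.2129, 33.2813) (0, 13.3844) (0, 0) (82, 0) (82, 35.7722)]  |A|=2313.8921
5. ⊥bis P7·P3 via (46.47,7.625): [(61.3707, 34.3363) (42.2164, 0) (82, 0) (82, 35.7722)]  |A|=1051.9877
6. ⊥bis P7·P4 via (53.845,39.61): [(61.3707, 34.3363) (42.2164, 0) (82, 0) (82, 35.7722)]  |A|=1051.9877
7. ⊥bis P7·P5 via (33.735,11.495): [(61.3707, 34.3363) (42.2164, 0) (82, 0) (82, 35.7722)]  |A|=1051.9877
8. ⊥bis P7·P6 via (37.64,10.09): [(61.3707, 34.3363) (42.2164, 0) (82, 0) (82, 35.7722)]  |A|=1051.9877
9. ⊥bis P7·P8 via (40.595,25.755): [(61.3707, 34.3363) (42.2164, 0) (82, 0) (82, 35.7722)]  |A|=1051.9877
10. ⊥bis P7·P9 via (37.055,29.375): [(61.3707, 34.3363) (42.2164, 0) (82, 0) (82, 35.7722)]  |A|=1051.9877
11. canonical 4-gon: [(61.3707, 34.3363) (42.2164, 0) (82, 0) (82, 35.7722)]
12. shoelace: 1051.9877

Area of P7's cell: 1051.9877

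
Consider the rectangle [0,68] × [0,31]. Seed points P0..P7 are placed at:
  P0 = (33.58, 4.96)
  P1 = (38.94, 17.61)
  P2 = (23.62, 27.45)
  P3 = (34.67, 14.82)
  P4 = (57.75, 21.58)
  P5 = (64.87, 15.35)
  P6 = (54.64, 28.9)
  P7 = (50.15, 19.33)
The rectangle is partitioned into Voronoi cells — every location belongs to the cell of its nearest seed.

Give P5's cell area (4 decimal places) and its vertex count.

1. box [0,68]×[0,31]: [(0, 0) (68, 0) (68, 31) (0, 31)]
2. ⊥bis P5·P0 via (49.225,10.155): [(52.597, 0) (68, 0) (68, 31) (42.3033, 31)]  |A|=637.0448
3. ⊥bis P5·P1 via (51.905,16.48): [(50.9111, 5.0771) (52.597, 0) (68, 0) (68, 31) (53.1705, 31)]  |A|=496.1899
4. ⊥bis P5·P2 via (44.245,21.4): [(50.9111, 5.0771) (52.597, 0) (68, 0) (68, 31) (53.1705, 31)]  |A|=496.1899
5. ⊥bis P5·P3 via (49.77,15.085): [(50.9111, 5.0771) (52.597, 0) (68, 0) (68, 31) (53.1705, 31)]  |A|=496.1899
6. ⊥bis P5·P4 via (61.31,18.465): [(51.0567, 6.7469) (50.9111, 5.0771) (52.597, 0) (68, 0) (68, 26.1107)]  |A|=274.9394
7. ⊥bis P5·P6 via (59.755,22.125): [(51.0567, 6.7469) (50.9111, 5.0771) (52.597, 0) (68, 0) (68, 26.1107)]  |A|=274.9394
8. ⊥bis P5·P7 via (57.51,17.34): [(56.2509, 12.6831) (52.8216, 0) (68, 0) (68, 26.1107)]  |A|=249.6439
9. canonical 4-gon: [(56.2509, 12.6831) (52.8216, 0) (68, 0) (68, 26.1107)]
10. shoelace: 249.6439

Area of P5's cell: 249.6439 (4 vertices)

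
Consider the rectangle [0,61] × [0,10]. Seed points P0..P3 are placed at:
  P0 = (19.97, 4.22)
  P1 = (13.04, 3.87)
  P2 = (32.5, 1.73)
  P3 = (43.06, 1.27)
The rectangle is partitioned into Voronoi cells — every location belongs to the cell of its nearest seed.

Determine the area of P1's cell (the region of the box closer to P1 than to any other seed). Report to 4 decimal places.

Area of P1's cell: 164.5677

1. box [0,61]×[0,10]: [(0, 0) (61, 0) (61, 10) (0, 10)]
2. ⊥bis P1·P0 via (16.505,4.045): [(0, 0) (16.7093, 0) (16.2042, 10) (0, 10)]  |A|=164.5677
3. ⊥bis P1·P2 via (22.77,2.8): [(0, 0) (16.7093, 0) (16.2042, 10) (0, 10)]  |A|=164.5677
4. ⊥bis P1·P3 via (28.05,2.57): [(0, 0) (16.7093, 0) (16.2042, 10) (0, 10)]  |A|=164.5677
5. canonical 4-gon: [(0, 0) (16.7093, 0) (16.2042, 10) (0, 10)]
6. shoelace: 164.5677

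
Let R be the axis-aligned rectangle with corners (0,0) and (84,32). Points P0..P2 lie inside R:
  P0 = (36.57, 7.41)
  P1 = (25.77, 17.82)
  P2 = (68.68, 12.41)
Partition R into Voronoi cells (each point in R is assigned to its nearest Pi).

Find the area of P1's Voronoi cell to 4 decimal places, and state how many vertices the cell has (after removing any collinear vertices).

1. box [0,84]×[0,32]: [(0, 0) (84, 0) (84, 32) (0, 32)]
2. ⊥bis P1·P0 via (31.17,12.615): [(0, 0) (19.0105, 0) (49.855, 32) (0, 32)]  |A|=1101.8484
3. ⊥bis P1·P2 via (47.225,15.115): [(0, 0) (19.0105, 0) (49.2784, 31.4018) (49.3538, 32) (0, 32)]  |A|=1101.6986
4. canonical 5-gon: [(0, 0) (19.0105, 0) (49.2784, 31.4018) (49.3538, 32) (0, 32)]
5. shoelace: 1101.6986

Area of P1's cell: 1101.6986 (5 vertices)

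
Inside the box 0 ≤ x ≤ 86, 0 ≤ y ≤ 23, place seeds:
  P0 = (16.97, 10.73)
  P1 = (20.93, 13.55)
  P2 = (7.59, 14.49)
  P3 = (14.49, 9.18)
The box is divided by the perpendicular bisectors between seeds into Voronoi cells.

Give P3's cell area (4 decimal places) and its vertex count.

Area of P3's cell: 143.6962 (3 vertices)

1. box [0,86]×[0,23]: [(0, 0) (86, 0) (86, 23) (0, 23)]
2. ⊥bis P3·P0 via (15.73,9.955): [(0, 0) (21.9519, 0) (7.5769, 23) (0, 23)]  |A|=339.5806
3. ⊥bis P3·P1 via (17.71,11.365): [(0, 0) (21.9519, 0) (7.5769, 23) (0, 23)]  |A|=339.5806
4. ⊥bis P3·P2 via (11.04,11.835): [(1.9322, 0) (21.9519, 0) (12.9797, 14.3555)]  |A|=143.6962
5. canonical 3-gon: [(1.9322, 0) (21.9519, 0) (12.9797, 14.3555)]
6. shoelace: 143.6962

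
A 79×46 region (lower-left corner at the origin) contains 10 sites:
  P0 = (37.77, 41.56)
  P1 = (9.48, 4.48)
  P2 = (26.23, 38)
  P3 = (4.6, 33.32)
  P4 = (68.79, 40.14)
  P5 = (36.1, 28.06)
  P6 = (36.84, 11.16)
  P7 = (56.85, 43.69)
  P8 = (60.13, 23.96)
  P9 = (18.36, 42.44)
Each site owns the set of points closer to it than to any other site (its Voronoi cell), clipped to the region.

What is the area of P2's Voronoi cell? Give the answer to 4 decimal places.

1. box [0,79]×[0,46]: [(0, 0) (79, 0) (79, 46) (0, 46)]
2. ⊥bis P2·P0 via (32,39.78): [(0, 0) (44.2718, 0) (30.0812, 46) (0, 46)]  |A|=1710.119
3. ⊥bis P2·P1 via (17.855,21.24): [(0, 30.1622) (41.3397, 9.5047) (30.0812, 46) (0, 46)]  |A|=876.2771
4. ⊥bis P2·P3 via (15.415,35.66): [(18.6174, 20.859) (41.3397, 9.5047) (30.0812, 46) (13.1778, 46)]  |A|=563.1961
5. ⊥bis P2·P4 via (47.51,39.07): [(18.6174, 20.859) (41.3397, 9.5047) (30.0812, 46) (13.1778, 46)]  |A|=563.1961
6. ⊥bis P2·P5 via (31.165,33.03): [(18.6174, 20.859) (18.8105, 20.7625) (33.3982, 35.2475) (30.0812, 46) (13.1778, 46)]  |A|=317.9153
7. ⊥bis P2·P6 via (31.535,24.58): [(18.6174, 20.859) (18.8105, 20.7625) (33.3982, 35.2475) (30.0812, 46) (13.1778, 46)]  |A|=317.9153
8. ⊥bis P2·P7 via (41.54,40.845): [(18.6174, 20.859) (18.8105, 20.7625) (33.3982, 35.2475) (30.0812, 46) (13.1778, 46)]  |A|=317.9153
9. ⊥bis P2·P8 via (43.18,30.98): [(18.6174, 20.859) (18.8105, 20.7625) (33.3982, 35.2475) (30.0812, 46) (13.1778, 46)]  |A|=317.9153
10. ⊥bis P2·P9 via (22.295,40.22): [(16.609, 30.1415) (18.6174, 20.859) (18.8105, 20.7625) (33.3982, 35.2475) (30.0812, 46) (25.5559, 46)]  |A|=219.766
11. canonical 6-gon: [(16.609, 30.1415) (18.6174, 20.859) (18.8105, 20.7625) (33.3982, 35.2475) (30.0812, 46) (25.5559, 46)]
12. shoelace: 219.766

Area of P2's cell: 219.7660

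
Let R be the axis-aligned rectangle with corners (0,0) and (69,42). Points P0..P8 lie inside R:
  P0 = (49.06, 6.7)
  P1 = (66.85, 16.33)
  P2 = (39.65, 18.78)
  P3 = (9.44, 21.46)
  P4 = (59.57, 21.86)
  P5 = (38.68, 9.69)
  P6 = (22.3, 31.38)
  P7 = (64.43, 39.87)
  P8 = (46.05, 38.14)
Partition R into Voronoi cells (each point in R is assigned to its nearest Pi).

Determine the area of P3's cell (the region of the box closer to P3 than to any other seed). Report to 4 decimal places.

Area of P3's cell: 697.0043

1. box [0,69]×[0,42]: [(0, 0) (69, 0) (69, 42) (0, 42)]
2. ⊥bis P3·P0 via (29.25,14.08): [(0, 0) (24.0046, 0) (39.6513, 42) (0, 42)]  |A|=1336.7748
3. ⊥bis P3·P1 via (38.145,18.895): [(0, 0) (24.0046, 0) (39.6513, 42) (0, 42)]  |A|=1336.7748
4. ⊥bis P3·P2 via (24.545,20.12): [(0, 0) (22.7601, 0) (26.486, 42) (0, 42)]  |A|=1034.1688
5. ⊥bis P3·P4 via (34.505,21.66): [(0, 0) (22.7601, 0) (26.486, 42) (0, 42)]  |A|=1034.1688
6. ⊥bis P3·P5 via (24.06,15.575): [(0, 0) (17.7906, 0) (24.1649, 15.8357) (26.486, 42) (0, 42)]  |A|=994.8209
7. ⊥bis P3·P6 via (15.87,26.42): [(0, 0) (17.7906, 0) (24.1202, 15.7246) (3.8518, 42) (0, 42)]  |A|=697.0043
8. ⊥bis P3·P7 via (36.935,30.665): [(0, 0) (17.7906, 0) (24.1202, 15.7246) (3.8518, 42) (0, 42)]  |A|=697.0043
9. ⊥bis P3·P8 via (27.745,29.8): [(0, 0) (17.7906, 0) (24.1202, 15.7246) (3.8518, 42) (0, 42)]  |A|=697.0043
10. canonical 5-gon: [(0, 0) (17.7906, 0) (24.1202, 15.7246) (3.8518, 42) (0, 42)]
11. shoelace: 697.0043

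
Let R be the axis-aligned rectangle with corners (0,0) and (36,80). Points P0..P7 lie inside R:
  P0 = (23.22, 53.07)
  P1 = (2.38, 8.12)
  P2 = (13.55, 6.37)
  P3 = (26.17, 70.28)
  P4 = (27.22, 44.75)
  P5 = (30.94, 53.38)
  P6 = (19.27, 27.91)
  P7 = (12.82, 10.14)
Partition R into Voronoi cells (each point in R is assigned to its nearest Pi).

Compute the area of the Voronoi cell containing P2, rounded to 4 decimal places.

Area of P2's cell: 282.7101

1. box [0,36]×[0,80]: [(0, 0) (36, 0) (36, 80) (0, 80)]
2. ⊥bis P2·P0 via (18.385,29.72): [(0, 33.5269) (0, 0) (36, 0) (36, 26.0725)]  |A|=1072.7899
3. ⊥bis P2·P1 via (7.965,7.245): [(11.7029, 31.1036) (6.8299, 0) (36, 0) (36, 26.0725)]  |A|=770.3907
4. ⊥bis P2·P3 via (19.86,38.325): [(11.7029, 31.1036) (6.8299, 0) (36, 0) (36, 26.0725)]  |A|=770.3907
5. ⊥bis P2·P4 via (20.385,25.56): [(11.3392, 28.7819) (6.8299, 0) (36, 0) (36, 19.9983)]  |A|=666.3726
6. ⊥bis P2·P5 via (22.245,29.875): [(11.3392, 28.7819) (6.8299, 0) (36, 0) (36, 19.9983)]  |A|=666.3726
7. ⊥bis P2·P6 via (16.41,17.14): [(9.7906, 18.8978) (6.8299, 0) (36, 0) (36, 11.9378)]  |A|=432.0663
8. ⊥bis P2·P7 via (13.185,8.255): [(34.3995, 12.3628) (7.9649, 7.2442) (6.8299, 0) (36, 0) (36, 11.9378)]  |A|=282.7101
9. canonical 5-gon: [(34.3995, 12.3628) (7.9649, 7.2442) (6.8299, 0) (36, 0) (36, 11.9378)]
10. shoelace: 282.7101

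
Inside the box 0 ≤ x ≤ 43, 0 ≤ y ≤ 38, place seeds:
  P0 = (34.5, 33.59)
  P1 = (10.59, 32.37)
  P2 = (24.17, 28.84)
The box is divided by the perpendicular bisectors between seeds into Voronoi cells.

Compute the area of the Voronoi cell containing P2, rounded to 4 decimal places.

Area of P2's cell: 781.8434

1. box [0,43]×[0,38]: [(0, 0) (43, 0) (43, 38) (0, 38)]
2. ⊥bis P2·P0 via (29.335,31.215): [(0, 0) (43, 0) (43, 1.4972) (26.2151, 38) (0, 38)]  |A|=1327.6519
3. ⊥bis P2·P1 via (17.38,30.605): [(9.4245, 0) (43, 0) (43, 1.4972) (26.2151, 38) (19.3023, 38)]  |A|=781.8434
4. canonical 5-gon: [(9.4245, 0) (43, 0) (43, 1.4972) (26.2151, 38) (19.3023, 38)]
5. shoelace: 781.8434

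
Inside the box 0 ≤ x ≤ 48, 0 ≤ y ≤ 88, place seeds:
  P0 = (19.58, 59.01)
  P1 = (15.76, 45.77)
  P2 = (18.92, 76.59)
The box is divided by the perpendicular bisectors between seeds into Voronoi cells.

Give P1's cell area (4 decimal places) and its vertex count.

Area of P1's cell: 2427.0562 (4 vertices)

1. box [0,48]×[0,88]: [(0, 0) (48, 0) (48, 88) (0, 88)]
2. ⊥bis P1·P0 via (17.67,52.39): [(0, 57.4881) (0, 0) (48, 0) (48, 43.6392)]  |A|=2427.0562
3. ⊥bis P1·P2 via (17.34,61.18): [(0, 57.4881) (0, 0) (48, 0) (48, 43.6392)]  |A|=2427.0562
4. canonical 4-gon: [(0, 57.4881) (0, 0) (48, 0) (48, 43.6392)]
5. shoelace: 2427.0562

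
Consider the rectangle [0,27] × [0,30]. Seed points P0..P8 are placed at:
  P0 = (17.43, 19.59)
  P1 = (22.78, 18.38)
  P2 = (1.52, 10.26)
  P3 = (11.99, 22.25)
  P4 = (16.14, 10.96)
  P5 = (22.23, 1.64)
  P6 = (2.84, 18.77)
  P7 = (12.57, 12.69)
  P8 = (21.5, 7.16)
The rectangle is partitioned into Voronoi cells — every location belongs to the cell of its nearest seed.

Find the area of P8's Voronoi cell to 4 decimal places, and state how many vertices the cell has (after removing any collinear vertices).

1. box [0,27]×[0,30]: [(0, 0) (27, 0) (27, 30) (0, 30)]
2. ⊥bis P8·P0 via (19.465,13.375): [(0, 7.0015) (0, 0) (27, 0) (27, 15.8422)]  |A|=308.3902
3. ⊥bis P8·P1 via (22.14,12.77): [(18.7859, 13.1526) (0, 7.0015) (0, 0) (27, 0) (27, 12.2156)]  |A|=293.4954
4. ⊥bis P8·P2 via (11.51,8.71): [(18.7859, 13.1526) (11.8468, 10.8805) (10.1586, 0) (27, 0) (27, 12.2156)]  |A|=196.7573
5. ⊥bis P8·P3 via (16.745,14.705): [(18.7859, 13.1526) (11.8468, 10.8805) (10.1586, 0) (27, 0) (27, 12.2156)]  |A|=196.7573
6. ⊥bis P8·P4 via (18.82,9.06): [(21.5018, 12.8428) (12.3969, 0) (27, 0) (27, 12.2156)]  |A|=127.3542
7. ⊥bis P8·P5 via (21.865,4.4): [(21.5018, 12.8428) (14.8595, 3.4735) (27, 5.0791) (27, 12.2156)]  |A|=71.1604
8. ⊥bis P8·P6 via (12.17,12.965): [(21.5018, 12.8428) (14.8595, 3.4735) (27, 5.0791) (27, 12.2156)]  |A|=71.1604
9. ⊥bis P8·P7 via (17.035,9.925): [(21.5018, 12.8428) (14.8595, 3.4735) (27, 5.0791) (27, 12.2156)]  |A|=71.1604
10. canonical 4-gon: [(21.5018, 12.8428) (14.8595, 3.4735) (27, 5.0791) (27, 12.2156)]
11. shoelace: 71.1604

Area of P8's cell: 71.1604 (4 vertices)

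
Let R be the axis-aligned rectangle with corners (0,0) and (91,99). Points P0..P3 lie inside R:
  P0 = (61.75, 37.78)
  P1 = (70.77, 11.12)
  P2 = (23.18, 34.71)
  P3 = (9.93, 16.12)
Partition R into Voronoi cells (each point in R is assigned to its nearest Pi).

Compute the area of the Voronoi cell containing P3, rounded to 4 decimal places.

Area of P3's cell: 914.7990

1. box [0,91]×[0,99]: [(0, 0) (91, 0) (91, 99) (0, 99)]
2. ⊥bis P3·P0 via (35.84,26.95): [(0, 0) (47.1047, 0) (5.7242, 99) (0, 99)]  |A|=2615.0286
3. ⊥bis P3·P1 via (40.35,13.62): [(0, 0) (39.2307, 0) (40.5245, 15.7428) (5.7242, 99) (0, 99)]  |A|=2553.0491
4. ⊥bis P3·P2 via (16.555,25.415): [(0, 37.2146) (0, 0) (39.2307, 0) (39.949, 8.7409)]  |A|=914.799
5. canonical 4-gon: [(0, 37.2146) (0, 0) (39.2307, 0) (39.949, 8.7409)]
6. shoelace: 914.799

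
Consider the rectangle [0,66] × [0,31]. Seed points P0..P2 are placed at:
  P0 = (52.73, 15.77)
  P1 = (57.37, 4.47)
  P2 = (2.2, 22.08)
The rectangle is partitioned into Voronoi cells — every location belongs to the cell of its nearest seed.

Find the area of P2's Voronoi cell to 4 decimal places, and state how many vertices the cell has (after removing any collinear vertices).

1. box [0,66]×[0,31]: [(0, 0) (66, 0) (66, 31) (0, 31)]
2. ⊥bis P2·P0 via (27.465,18.925): [(0, 0) (25.1017, 0) (28.9729, 31) (0, 31)]  |A|=838.1563
3. ⊥bis P2·P1 via (29.785,13.275): [(0, 0) (25.1017, 0) (28.9729, 31) (0, 31)]  |A|=838.1563
4. canonical 4-gon: [(0, 0) (25.1017, 0) (28.9729, 31) (0, 31)]
5. shoelace: 838.1563

Area of P2's cell: 838.1563 (4 vertices)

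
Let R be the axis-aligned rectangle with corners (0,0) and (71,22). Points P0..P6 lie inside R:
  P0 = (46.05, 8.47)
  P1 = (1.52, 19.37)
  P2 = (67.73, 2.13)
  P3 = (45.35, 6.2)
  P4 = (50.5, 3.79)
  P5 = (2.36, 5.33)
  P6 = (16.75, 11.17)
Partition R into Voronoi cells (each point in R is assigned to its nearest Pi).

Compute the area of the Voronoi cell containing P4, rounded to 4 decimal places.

1. box [0,71]×[0,22]: [(0, 0) (71, 0) (71, 22) (0, 22)]
2. ⊥bis P4·P0 via (48.275,6.13): [(41.8282, 0) (71, 0) (71, 22) (64.9652, 22)]  |A|=387.2724
3. ⊥bis P4·P1 via (26.01,11.58): [(41.8282, 0) (71, 0) (71, 22) (64.9652, 22)]  |A|=387.2724
4. ⊥bis P4·P2 via (59.115,2.96): [(60.5444, 17.7964) (41.8282, 0) (58.8298, 0)]  |A|=151.2842
5. ⊥bis P4·P3 via (47.925,4.995): [(60.5444, 17.7964) (48.6013, 6.4403) (45.5875, 0) (58.8298, 0)]  |A|=139.1785
6. ⊥bis P4·P5 via (26.43,4.56): [(60.5444, 17.7964) (48.6013, 6.4403) (45.5875, 0) (58.8298, 0)]  |A|=139.1785
7. ⊥bis P4·P6 via (33.625,7.48): [(60.5444, 17.7964) (48.6013, 6.4403) (45.5875, 0) (58.8298, 0)]  |A|=139.1785
8. canonical 4-gon: [(60.5444, 17.7964) (48.6013, 6.4403) (45.5875, 0) (58.8298, 0)]
9. shoelace: 139.1785

Area of P4's cell: 139.1785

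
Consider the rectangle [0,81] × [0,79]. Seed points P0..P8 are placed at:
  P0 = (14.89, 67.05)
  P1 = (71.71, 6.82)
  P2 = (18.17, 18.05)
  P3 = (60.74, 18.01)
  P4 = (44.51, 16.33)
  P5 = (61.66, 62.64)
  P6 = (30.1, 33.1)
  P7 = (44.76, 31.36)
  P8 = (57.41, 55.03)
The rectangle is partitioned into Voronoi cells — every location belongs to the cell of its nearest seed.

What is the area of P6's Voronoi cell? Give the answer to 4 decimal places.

Area of P6's cell: 682.3766

1. box [0,81]×[0,79]: [(0, 0) (81, 0) (81, 79) (0, 79)]
2. ⊥bis P6·P0 via (22.495,50.075): [(0, 39.997) (0, 0) (81, 0) (81, 76.2859)]  |A|=4709.4576
3. ⊥bis P6·P1 via (50.905,19.96): [(0, 39.997) (0, 0) (38.2987, 0) (81, 67.6104) (81, 76.2859)]  |A|=3265.9307
4. ⊥bis P6·P2 via (24.135,25.575): [(3.7959, 41.6976) (44.3372, 9.5609) (81, 67.6104) (81, 76.2859)]  |A|=2100.7021
5. ⊥bis P6·P3 via (45.42,25.555): [(67.405, 70.1952) (3.7959, 41.6976) (39.4507, 13.4344)]  |A|=1406.9359
6. ⊥bis P6·P4 via (37.305,24.715): [(50.6565, 36.1875) (67.405, 70.1952) (3.7959, 41.6976) (31.506, 19.7321)]  |A|=1281.2674
7. ⊥bis P6·P5 via (45.88,47.87): [(50.6565, 36.1875) (52.7796, 40.4986) (37.5169, 56.805) (3.7959, 41.6976) (31.506, 19.7321)]  |A|=935.3978
8. ⊥bis P6·P7 via (37.43,32.23): [(36.4509, 23.9811) (40.0283, 54.1218) (37.5169, 56.805) (3.7959, 41.6976) (31.506, 19.7321)]  |A|=701.2018
9. ⊥bis P6·P8 via (43.755,44.065): [(36.4509, 23.9811) (39.4683, 49.4033) (34.581, 55.4897) (3.7959, 41.6976) (31.506, 19.7321)]  |A|=682.3766
10. canonical 5-gon: [(36.4509, 23.9811) (39.4683, 49.4033) (34.581, 55.4897) (3.7959, 41.6976) (31.506, 19.7321)]
11. shoelace: 682.3766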